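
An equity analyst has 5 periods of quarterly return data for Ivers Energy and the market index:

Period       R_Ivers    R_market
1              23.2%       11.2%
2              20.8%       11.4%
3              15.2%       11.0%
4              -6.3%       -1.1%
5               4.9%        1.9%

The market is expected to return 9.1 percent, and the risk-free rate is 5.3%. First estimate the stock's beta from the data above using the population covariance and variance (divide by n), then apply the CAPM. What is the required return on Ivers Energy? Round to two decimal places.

12.73%

Mean R_i = (23.2 + 20.8 + 15.2 − 6.3 + 4.9) / 5 = 11.5600%
Mean R_m = (11.2 + 11.4 + 11.0 − 1.1 + 1.9) / 5 = 6.8800%
Σ(R_i − R̄_i)(R_m − R̄_m) = 282.7360  ⇒  Cov = 282.7360 / 5 = 56.5472
Σ(R_m − R̄_m)² = 144.5480  ⇒  Var(R_m) = 144.5480 / 5 = 28.9096
β = Cov / Var(R_m) = 56.5472 / 28.9096 = 1.9560
MRP = 9.1% − 5.3% = 3.80%
E(R) = R_f + β × MRP = 5.3% + 1.9560 × 3.8% = 12.73%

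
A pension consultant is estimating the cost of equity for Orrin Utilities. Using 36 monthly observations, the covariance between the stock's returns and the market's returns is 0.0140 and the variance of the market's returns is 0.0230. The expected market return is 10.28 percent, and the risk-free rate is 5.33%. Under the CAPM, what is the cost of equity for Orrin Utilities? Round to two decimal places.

β = Cov(R_i, R_m) / Var(R_m) = 0.0140 / 0.0230 = 0.6087
MRP = 10.28% − 5.33% = 4.95%
E(R) = R_f + β × MRP = 5.33% + 0.6087 × 4.95% = 8.34%

8.34%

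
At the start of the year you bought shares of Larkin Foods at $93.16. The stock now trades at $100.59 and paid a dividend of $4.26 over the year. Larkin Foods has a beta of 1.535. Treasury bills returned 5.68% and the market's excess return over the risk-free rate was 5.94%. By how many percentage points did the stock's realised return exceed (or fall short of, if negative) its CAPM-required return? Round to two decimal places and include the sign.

Realised HPR = (P1 + D1 − P0) / P0 = (100.59 + 4.26 − 93.16) / 93.16 = 11.69 / 93.16 = 12.5483%
CAPM required = R_f + β·MRP = 5.68% + 1.535 × 5.94% = 14.79790%
α = realised − required = 12.5483% − 14.79790% = -2.25%

-2.25%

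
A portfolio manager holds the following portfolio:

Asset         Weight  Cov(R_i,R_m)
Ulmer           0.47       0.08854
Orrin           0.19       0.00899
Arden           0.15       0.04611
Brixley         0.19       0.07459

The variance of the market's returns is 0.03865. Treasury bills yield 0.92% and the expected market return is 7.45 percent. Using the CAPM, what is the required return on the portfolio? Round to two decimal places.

β_Ulmer = 0.08854 / 0.03865 = 2.2908
β_Orrin = 0.00899 / 0.03865 = 0.2326
β_Arden = 0.04611 / 0.03865 = 1.1930
β_Brixley = 0.07459 / 0.03865 = 1.9299
β_P = Σ w_i β_i = 0.47×2.2908 + 0.19×0.2326 + 0.15×1.1930 + 0.19×1.9299 = 1.6665
MRP = 7.45% − 0.92% = 6.53%
E(R_P) = R_f + β_P × MRP = 0.92% + 1.6665 × 6.53% = 11.80%

11.80%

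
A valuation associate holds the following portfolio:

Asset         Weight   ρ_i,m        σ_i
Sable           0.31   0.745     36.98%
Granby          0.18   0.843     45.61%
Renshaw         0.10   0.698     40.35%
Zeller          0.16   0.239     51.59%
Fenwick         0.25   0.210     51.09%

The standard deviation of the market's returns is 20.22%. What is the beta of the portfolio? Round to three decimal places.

1.134

β_Sable = 0.745 × 36.98% / 20.22% = 1.3625
β_Granby = 0.843 × 45.61% / 20.22% = 1.9015
β_Renshaw = 0.698 × 40.35% / 20.22% = 1.3929
β_Zeller = 0.239 × 51.59% / 20.22% = 0.6098
β_Fenwick = 0.210 × 51.09% / 20.22% = 0.5306
β_P = Σ w_i β_i = 0.31×1.3625 + 0.18×1.9015 + 0.10×1.3929 + 0.16×0.6098 + 0.25×0.5306 = 1.1342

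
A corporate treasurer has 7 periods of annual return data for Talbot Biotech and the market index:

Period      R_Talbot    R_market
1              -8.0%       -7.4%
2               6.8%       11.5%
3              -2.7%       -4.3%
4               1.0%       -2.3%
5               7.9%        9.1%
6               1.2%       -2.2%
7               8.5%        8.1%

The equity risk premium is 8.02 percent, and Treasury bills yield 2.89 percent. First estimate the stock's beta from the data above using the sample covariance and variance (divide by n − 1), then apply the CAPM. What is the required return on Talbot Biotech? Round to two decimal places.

Mean R_i = (-8.0 + 6.8 − 2.7 + 1.0 + 7.9 + 1.2 + 8.5) / 7 = 2.1000%
Mean R_m = (-7.4 + 11.5 − 4.3 − 2.3 + 9.1 − 2.2 + 8.1) / 7 = 1.7857%
Σ(R_i − R̄_i)(R_m − R̄_m) = 258.5600  ⇒  Cov = 258.5600 / 6 = 43.0933
Σ(R_m − R̄_m)² = 341.7286  ⇒  Var(R_m) = 341.7286 / 6 = 56.9548
β = Cov / Var(R_m) = 43.0933 / 56.9548 = 0.7566
E(R) = R_f + β × MRP = 2.89% + 0.7566 × 8.02% = 8.96%

8.96%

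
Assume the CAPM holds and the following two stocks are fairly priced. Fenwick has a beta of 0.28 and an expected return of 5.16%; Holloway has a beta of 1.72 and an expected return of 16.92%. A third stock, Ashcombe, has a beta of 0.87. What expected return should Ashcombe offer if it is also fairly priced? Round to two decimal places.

9.98%

MRP (SML slope) = (16.92% − 5.16%) / (1.72 − 0.28) = 11.76% / 1.44 = 8.1667%
R_f (intercept) = 5.16% − 0.28 × 8.1667% = 2.8733%
E(R_Ashcombe) = R_f + β × MRP = 2.8733% + 0.87 × 8.1667% = 9.98%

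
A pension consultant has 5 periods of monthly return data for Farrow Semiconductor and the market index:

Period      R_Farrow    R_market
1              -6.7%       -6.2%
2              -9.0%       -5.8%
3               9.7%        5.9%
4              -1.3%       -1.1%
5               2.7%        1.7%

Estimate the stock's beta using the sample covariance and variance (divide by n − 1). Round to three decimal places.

1.448

Mean R_i = (-6.7 − 9.0 + 9.7 − 1.3 + 2.7) / 5 = -0.9200%
Mean R_m = (-6.2 − 5.8 + 5.9 − 1.1 + 1.7) / 5 = -1.1000%
Σ(R_i − R̄_i)(R_m − R̄_m) = 151.9300  ⇒  Cov = 151.9300 / 4 = 37.9825
Σ(R_m − R̄_m)² = 104.9400  ⇒  Var(R_m) = 104.9400 / 4 = 26.2350
β = Cov / Var(R_m) = 37.9825 / 26.2350 = 1.4478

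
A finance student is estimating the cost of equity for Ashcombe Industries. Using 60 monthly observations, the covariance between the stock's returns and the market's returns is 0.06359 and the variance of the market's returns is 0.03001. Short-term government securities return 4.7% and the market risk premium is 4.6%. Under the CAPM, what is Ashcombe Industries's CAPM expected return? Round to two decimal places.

β = Cov(R_i, R_m) / Var(R_m) = 0.06359 / 0.03001 = 2.1190
E(R) = R_f + β × MRP = 4.7% + 2.1190 × 4.6% = 14.45%

14.45%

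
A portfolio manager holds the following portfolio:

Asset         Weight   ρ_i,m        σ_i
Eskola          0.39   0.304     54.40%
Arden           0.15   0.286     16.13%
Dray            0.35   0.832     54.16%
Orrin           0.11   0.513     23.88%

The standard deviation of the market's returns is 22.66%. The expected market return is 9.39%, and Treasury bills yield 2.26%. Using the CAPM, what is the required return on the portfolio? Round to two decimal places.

β_Eskola = 0.304 × 54.40% / 22.66% = 0.7298
β_Arden = 0.286 × 16.13% / 22.66% = 0.2036
β_Dray = 0.832 × 54.16% / 22.66% = 1.9886
β_Orrin = 0.513 × 23.88% / 22.66% = 0.5406
β_P = Σ w_i β_i = 0.39×0.7298 + 0.15×0.2036 + 0.35×1.9886 + 0.11×0.5406 = 1.0706
MRP = 9.39% − 2.26% = 7.13%
E(R_P) = R_f + β_P × MRP = 2.26% + 1.0706 × 7.13% = 9.89%

9.89%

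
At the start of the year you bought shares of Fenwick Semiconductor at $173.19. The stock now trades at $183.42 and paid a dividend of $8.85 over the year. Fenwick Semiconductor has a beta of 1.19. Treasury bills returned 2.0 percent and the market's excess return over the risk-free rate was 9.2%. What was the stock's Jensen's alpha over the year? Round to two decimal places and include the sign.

-1.93%

Realised HPR = (P1 + D1 − P0) / P0 = (183.42 + 8.85 − 173.19) / 173.19 = 19.08 / 173.19 = 11.0168%
CAPM required = R_f + β·MRP = 2.0% + 1.19 × 9.2% = 12.9480%
α = realised − required = 11.0168% − 12.9480% = -1.93%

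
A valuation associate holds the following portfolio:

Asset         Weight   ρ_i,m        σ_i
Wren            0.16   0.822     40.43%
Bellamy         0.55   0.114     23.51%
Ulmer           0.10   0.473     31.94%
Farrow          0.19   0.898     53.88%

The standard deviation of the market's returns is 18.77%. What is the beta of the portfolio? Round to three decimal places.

0.932

β_Wren = 0.822 × 40.43% / 18.77% = 1.7706
β_Bellamy = 0.114 × 23.51% / 18.77% = 0.1428
β_Ulmer = 0.473 × 31.94% / 18.77% = 0.8049
β_Farrow = 0.898 × 53.88% / 18.77% = 2.5777
β_P = Σ w_i β_i = 0.16×1.7706 + 0.55×0.1428 + 0.10×0.8049 + 0.19×2.5777 = 0.9321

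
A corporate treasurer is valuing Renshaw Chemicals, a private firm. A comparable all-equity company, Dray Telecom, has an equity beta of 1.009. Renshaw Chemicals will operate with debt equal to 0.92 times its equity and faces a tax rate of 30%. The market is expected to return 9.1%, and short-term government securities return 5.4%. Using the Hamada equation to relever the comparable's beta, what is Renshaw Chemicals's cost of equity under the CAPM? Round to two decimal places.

β_L = β_U × [1 + (1 − t)(D/E)] = 1.009 × [1 + (1 − 0.30) × 0.92]
    = 1.009 × [1 + 0.70 × 0.92] = 1.009 × 1.6440 = 1.6588
MRP = 9.1% − 5.4% = 3.70%
E(R) = R_f + β_L × MRP = 5.4% + 1.6588 × 3.7% = 11.54%

11.54%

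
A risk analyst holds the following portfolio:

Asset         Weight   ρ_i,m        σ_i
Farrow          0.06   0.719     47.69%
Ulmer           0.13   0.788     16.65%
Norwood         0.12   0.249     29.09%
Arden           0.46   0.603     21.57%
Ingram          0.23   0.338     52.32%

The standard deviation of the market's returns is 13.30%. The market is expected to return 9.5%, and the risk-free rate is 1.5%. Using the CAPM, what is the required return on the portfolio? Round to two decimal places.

10.33%

β_Farrow = 0.719 × 47.69% / 13.30% = 2.5781
β_Ulmer = 0.788 × 16.65% / 13.30% = 0.9865
β_Norwood = 0.249 × 29.09% / 13.30% = 0.5446
β_Arden = 0.603 × 21.57% / 13.30% = 0.9779
β_Ingram = 0.338 × 52.32% / 13.30% = 1.3296
β_P = Σ w_i β_i = 0.06×2.5781 + 0.13×0.9865 + 0.12×0.5446 + 0.46×0.9779 + 0.23×1.3296 = 1.1039
MRP = 9.5% − 1.5% = 8.00%
E(R_P) = R_f + β_P × MRP = 1.5% + 1.1039 × 8.0% = 10.33%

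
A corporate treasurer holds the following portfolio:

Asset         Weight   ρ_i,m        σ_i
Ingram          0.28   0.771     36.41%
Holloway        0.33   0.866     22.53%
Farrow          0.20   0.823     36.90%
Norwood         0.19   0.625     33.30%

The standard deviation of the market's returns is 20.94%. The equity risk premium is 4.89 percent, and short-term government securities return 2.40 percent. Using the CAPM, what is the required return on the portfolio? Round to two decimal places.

β_Ingram = 0.771 × 36.41% / 20.94% = 1.3406
β_Holloway = 0.866 × 22.53% / 20.94% = 0.9318
β_Farrow = 0.823 × 36.90% / 20.94% = 1.4503
β_Norwood = 0.625 × 33.30% / 20.94% = 0.9939
β_P = Σ w_i β_i = 0.28×1.3406 + 0.33×0.9318 + 0.20×1.4503 + 0.19×0.9939 = 1.1618
E(R_P) = R_f + β_P × MRP = 2.40% + 1.1618 × 4.89% = 8.08%

8.08%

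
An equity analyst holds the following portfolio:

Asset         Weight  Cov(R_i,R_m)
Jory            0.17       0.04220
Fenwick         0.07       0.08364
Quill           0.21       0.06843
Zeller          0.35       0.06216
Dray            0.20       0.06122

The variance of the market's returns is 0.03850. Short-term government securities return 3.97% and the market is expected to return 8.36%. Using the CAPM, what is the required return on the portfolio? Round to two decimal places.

10.97%

β_Jory = 0.04220 / 0.03850 = 1.0961
β_Fenwick = 0.08364 / 0.03850 = 2.1725
β_Quill = 0.06843 / 0.03850 = 1.7774
β_Zeller = 0.06216 / 0.03850 = 1.6145
β_Dray = 0.06122 / 0.03850 = 1.5901
β_P = Σ w_i β_i = 0.17×1.0961 + 0.07×2.1725 + 0.21×1.7774 + 0.35×1.6145 + 0.20×1.5901 = 1.5948
MRP = 8.36% − 3.97% = 4.39%
E(R_P) = R_f + β_P × MRP = 3.97% + 1.5948 × 4.39% = 10.97%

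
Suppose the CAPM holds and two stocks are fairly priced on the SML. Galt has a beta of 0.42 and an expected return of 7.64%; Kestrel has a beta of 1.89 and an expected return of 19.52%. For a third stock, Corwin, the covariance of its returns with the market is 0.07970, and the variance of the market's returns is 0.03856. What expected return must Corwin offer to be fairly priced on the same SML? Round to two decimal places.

20.95%

MRP = (19.52% − 7.64%) / (1.89 − 0.42) = 8.0816%
R_f = 7.64% − 0.42 × 8.0816% = 4.2457%
β_Corwin = Cov / Var(R_m) = 0.07970 / 0.03856 = 2.0669
E(R_Corwin) = R_f + β × MRP = 4.2457% + 2.0669 × 8.0816% = 20.95%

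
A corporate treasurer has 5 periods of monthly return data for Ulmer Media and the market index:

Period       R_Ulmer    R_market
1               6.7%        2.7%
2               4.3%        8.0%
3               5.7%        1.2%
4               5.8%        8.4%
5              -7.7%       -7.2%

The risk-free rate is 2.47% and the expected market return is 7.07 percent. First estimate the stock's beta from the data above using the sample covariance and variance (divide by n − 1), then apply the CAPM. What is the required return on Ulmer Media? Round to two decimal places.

Mean R_i = (6.7 + 4.3 + 5.7 + 5.8 − 7.7) / 5 = 2.9600%
Mean R_m = (2.7 + 8.0 + 1.2 + 8.4 − 7.2) / 5 = 2.6200%
Σ(R_i − R̄_i)(R_m − R̄_m) = 124.7140  ⇒  Cov = 124.7140 / 4 = 31.1785
Σ(R_m − R̄_m)² = 160.8080  ⇒  Var(R_m) = 160.8080 / 4 = 40.2020
β = Cov / Var(R_m) = 31.1785 / 40.2020 = 0.7755
MRP = 7.07% − 2.47% = 4.60%
E(R) = R_f + β × MRP = 2.47% + 0.7755 × 4.60% = 6.04%

6.04%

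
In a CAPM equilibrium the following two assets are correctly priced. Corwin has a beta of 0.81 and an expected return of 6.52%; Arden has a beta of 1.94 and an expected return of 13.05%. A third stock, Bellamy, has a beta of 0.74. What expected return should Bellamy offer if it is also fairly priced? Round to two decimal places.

MRP (SML slope) = (13.05% − 6.52%) / (1.94 − 0.81) = 6.53% / 1.13 = 5.7788%
R_f (intercept) = 6.52% − 0.81 × 5.7788% = 1.8392%
E(R_Bellamy) = R_f + β × MRP = 1.8392% + 0.74 × 5.7788% = 6.12%

6.12%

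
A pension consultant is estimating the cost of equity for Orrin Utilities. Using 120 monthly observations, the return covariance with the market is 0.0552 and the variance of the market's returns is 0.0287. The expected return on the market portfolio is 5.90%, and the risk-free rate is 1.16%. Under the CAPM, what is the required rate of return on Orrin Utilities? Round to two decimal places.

10.28%

β = Cov(R_i, R_m) / Var(R_m) = 0.0552 / 0.0287 = 1.9233
MRP = 5.90% − 1.16% = 4.74%
E(R) = R_f + β × MRP = 1.16% + 1.9233 × 4.74% = 10.28%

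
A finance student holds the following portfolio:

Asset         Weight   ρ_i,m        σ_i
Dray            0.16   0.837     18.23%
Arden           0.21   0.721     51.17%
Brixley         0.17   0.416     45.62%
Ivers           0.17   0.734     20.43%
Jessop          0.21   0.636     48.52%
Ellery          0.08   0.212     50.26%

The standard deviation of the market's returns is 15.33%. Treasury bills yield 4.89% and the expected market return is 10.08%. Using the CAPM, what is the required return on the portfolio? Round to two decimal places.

12.78%

β_Dray = 0.837 × 18.23% / 15.33% = 0.9953
β_Arden = 0.721 × 51.17% / 15.33% = 2.4066
β_Brixley = 0.416 × 45.62% / 15.33% = 1.2380
β_Ivers = 0.734 × 20.43% / 15.33% = 0.9782
β_Jessop = 0.636 × 48.52% / 15.33% = 2.0130
β_Ellery = 0.212 × 50.26% / 15.33% = 0.6951
β_P = Σ w_i β_i = 0.16×0.9953 + 0.21×2.4066 + 0.17×1.2380 + 0.17×0.9782 + 0.21×2.0130 + 0.08×0.6951 = 1.5197
MRP = 10.08% − 4.89% = 5.19%
E(R_P) = R_f + β_P × MRP = 4.89% + 1.5197 × 5.19% = 12.78%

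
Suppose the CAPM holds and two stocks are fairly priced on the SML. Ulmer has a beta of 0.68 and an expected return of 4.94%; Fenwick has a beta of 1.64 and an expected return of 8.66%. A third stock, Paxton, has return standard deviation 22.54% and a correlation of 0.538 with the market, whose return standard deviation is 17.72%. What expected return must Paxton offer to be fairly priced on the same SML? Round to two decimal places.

MRP = (8.66% − 4.94%) / (1.64 − 0.68) = 3.8750%
R_f = 4.94% − 0.68 × 3.8750% = 2.3050%
β_Paxton = ρ·σ_i/σ_m = 0.538 × 22.54 / 17.72 = 0.6843
E(R_Paxton) = R_f + β × MRP = 2.3050% + 0.6843 × 3.8750% = 4.96%

4.96%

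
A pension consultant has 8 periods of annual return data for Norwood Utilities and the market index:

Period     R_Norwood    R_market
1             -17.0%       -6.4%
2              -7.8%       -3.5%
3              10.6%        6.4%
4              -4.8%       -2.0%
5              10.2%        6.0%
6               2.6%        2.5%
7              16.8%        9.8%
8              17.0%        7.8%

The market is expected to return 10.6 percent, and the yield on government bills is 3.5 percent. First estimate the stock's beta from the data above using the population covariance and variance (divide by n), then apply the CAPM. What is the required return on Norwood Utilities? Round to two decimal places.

18.25%

Mean R_i = (-17.0 − 7.8 + 10.6 − 4.8 + 10.2 + 2.6 + 16.8 + 17.0) / 8 = 3.4500%
Mean R_m = (-6.4 − 3.5 + 6.4 − 2.0 + 6.0 + 2.5 + 9.8 + 7.8) / 8 = 2.5750%
Σ(R_i − R̄_i)(R_m − R̄_m) = 507.4100  ⇒  Cov = 507.4100 / 8 = 63.4263
Σ(R_m − R̄_m)² = 244.2550  ⇒  Var(R_m) = 244.2550 / 8 = 30.5319
β = Cov / Var(R_m) = 63.4263 / 30.5319 = 2.0774
MRP = 10.6% − 3.5% = 7.10%
E(R) = R_f + β × MRP = 3.5% + 2.0774 × 7.1% = 18.25%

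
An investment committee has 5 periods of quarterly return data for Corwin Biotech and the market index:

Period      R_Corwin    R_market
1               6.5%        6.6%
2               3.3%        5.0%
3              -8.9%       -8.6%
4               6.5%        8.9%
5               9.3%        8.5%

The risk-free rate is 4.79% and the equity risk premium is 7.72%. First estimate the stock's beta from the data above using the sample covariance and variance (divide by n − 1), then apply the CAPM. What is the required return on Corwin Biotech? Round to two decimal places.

Mean R_i = (6.5 + 3.3 − 8.9 + 6.5 + 9.3) / 5 = 3.3400%
Mean R_m = (6.6 + 5.0 − 8.6 + 8.9 + 8.5) / 5 = 4.0800%
Σ(R_i − R̄_i)(R_m − R̄_m) = 204.7040  ⇒  Cov = 204.7040 / 4 = 51.1760
Σ(R_m − R̄_m)² = 210.7480  ⇒  Var(R_m) = 210.7480 / 4 = 52.6870
β = Cov / Var(R_m) = 51.1760 / 52.6870 = 0.9713
E(R) = R_f + β × MRP = 4.79% + 0.9713 × 7.72% = 12.29%

12.29%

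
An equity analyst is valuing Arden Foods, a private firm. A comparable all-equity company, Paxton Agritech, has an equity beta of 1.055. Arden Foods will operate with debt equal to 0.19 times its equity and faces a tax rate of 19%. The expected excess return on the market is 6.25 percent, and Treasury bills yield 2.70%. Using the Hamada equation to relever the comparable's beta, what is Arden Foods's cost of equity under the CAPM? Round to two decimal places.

β_L = β_U × [1 + (1 − t)(D/E)] = 1.055 × [1 + (1 − 0.19) × 0.19]
    = 1.055 × [1 + 0.81 × 0.19] = 1.055 × 1.1539 = 1.2174
E(R) = R_f + β_L × MRP = 2.70% + 1.2174 × 6.25% = 10.31%

10.31%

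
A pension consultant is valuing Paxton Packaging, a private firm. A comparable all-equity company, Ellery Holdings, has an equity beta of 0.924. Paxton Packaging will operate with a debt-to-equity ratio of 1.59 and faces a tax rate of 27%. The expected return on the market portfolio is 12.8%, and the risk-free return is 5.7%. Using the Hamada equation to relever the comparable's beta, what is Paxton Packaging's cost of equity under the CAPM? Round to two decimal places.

β_L = β_U × [1 + (1 − t)(D/E)] = 0.924 × [1 + (1 − 0.27) × 1.59]
    = 0.924 × [1 + 0.73 × 1.59] = 0.924 × 2.1607 = 1.9965
MRP = 12.8% − 5.7% = 7.10%
E(R) = R_f + β_L × MRP = 5.7% + 1.9965 × 7.1% = 19.88%

19.88%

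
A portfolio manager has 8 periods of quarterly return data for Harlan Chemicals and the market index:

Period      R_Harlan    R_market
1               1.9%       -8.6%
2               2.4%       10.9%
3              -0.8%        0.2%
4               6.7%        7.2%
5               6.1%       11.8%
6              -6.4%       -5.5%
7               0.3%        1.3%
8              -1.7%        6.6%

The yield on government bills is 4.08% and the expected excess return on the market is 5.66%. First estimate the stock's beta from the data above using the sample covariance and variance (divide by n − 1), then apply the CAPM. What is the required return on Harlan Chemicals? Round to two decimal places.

5.96%

Mean R_i = (1.9 + 2.4 − 0.8 + 6.7 + 6.1 − 6.4 + 0.3 − 1.7) / 8 = 1.0625%
Mean R_m = (-8.6 + 10.9 + 0.2 + 7.2 + 11.8 − 5.5 + 1.3 + 6.6) / 8 = 2.9875%
Σ(R_i − R̄_i)(R_m − R̄_m) = 128.8563  ⇒  Cov = 128.8563 / 7 = 18.4080
Σ(R_m − R̄_m)² = 387.9888  ⇒  Var(R_m) = 387.9888 / 7 = 55.4270
β = Cov / Var(R_m) = 18.4080 / 55.4270 = 0.3321
E(R) = R_f + β × MRP = 4.08% + 0.3321 × 5.66% = 5.96%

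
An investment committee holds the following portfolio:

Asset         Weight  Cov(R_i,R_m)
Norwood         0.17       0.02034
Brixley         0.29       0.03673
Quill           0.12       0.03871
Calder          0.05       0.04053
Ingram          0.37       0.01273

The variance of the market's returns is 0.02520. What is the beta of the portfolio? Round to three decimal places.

β_Norwood = 0.02034 / 0.02520 = 0.8071
β_Brixley = 0.03673 / 0.02520 = 1.4575
β_Quill = 0.03871 / 0.02520 = 1.5361
β_Calder = 0.04053 / 0.02520 = 1.6083
β_Ingram = 0.01273 / 0.02520 = 0.5052
β_P = Σ w_i β_i = 0.17×0.8071 + 0.29×1.4575 + 0.12×1.5361 + 0.05×1.6083 + 0.37×0.5052 = 1.0116

1.012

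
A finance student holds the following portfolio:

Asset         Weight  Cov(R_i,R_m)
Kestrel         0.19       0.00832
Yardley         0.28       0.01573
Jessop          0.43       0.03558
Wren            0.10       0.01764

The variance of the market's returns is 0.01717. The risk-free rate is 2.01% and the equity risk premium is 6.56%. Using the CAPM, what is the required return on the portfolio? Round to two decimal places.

10.82%

β_Kestrel = 0.00832 / 0.01717 = 0.4846
β_Yardley = 0.01573 / 0.01717 = 0.9161
β_Jessop = 0.03558 / 0.01717 = 2.0722
β_Wren = 0.01764 / 0.01717 = 1.0274
β_P = Σ w_i β_i = 0.19×0.4846 + 0.28×0.9161 + 0.43×2.0722 + 0.10×1.0274 = 1.3424
E(R_P) = R_f + β_P × MRP = 2.01% + 1.3424 × 6.56% = 10.82%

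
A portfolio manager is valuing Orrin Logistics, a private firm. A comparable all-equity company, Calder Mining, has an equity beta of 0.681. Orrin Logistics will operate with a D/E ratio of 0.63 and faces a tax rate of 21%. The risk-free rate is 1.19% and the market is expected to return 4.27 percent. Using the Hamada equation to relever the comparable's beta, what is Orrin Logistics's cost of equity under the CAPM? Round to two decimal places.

β_L = β_U × [1 + (1 − t)(D/E)] = 0.681 × [1 + (1 − 0.21) × 0.63]
    = 0.681 × [1 + 0.79 × 0.63] = 0.681 × 1.4977 = 1.0199
MRP = 4.27% − 1.19% = 3.08%
E(R) = R_f + β_L × MRP = 1.19% + 1.0199 × 3.08% = 4.33%

4.33%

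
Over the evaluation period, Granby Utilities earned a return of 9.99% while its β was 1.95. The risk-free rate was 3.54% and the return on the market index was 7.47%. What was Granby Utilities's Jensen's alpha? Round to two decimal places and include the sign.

-1.21%

Market excess return = 7.47% − 3.54% = 3.93%
CAPM benchmark = R_f + β(R_m − R_f) = 3.54% + 1.95 × 3.93% = 11.2035%
α = actual − benchmark = 9.99% − 11.2035% = -1.21%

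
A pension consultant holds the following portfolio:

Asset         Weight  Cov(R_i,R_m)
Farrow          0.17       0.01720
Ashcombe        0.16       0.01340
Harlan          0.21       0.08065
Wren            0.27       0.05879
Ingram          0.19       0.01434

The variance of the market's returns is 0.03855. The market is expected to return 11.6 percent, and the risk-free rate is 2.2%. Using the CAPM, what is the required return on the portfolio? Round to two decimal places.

12.10%

β_Farrow = 0.01720 / 0.03855 = 0.4462
β_Ashcombe = 0.01340 / 0.03855 = 0.3476
β_Harlan = 0.08065 / 0.03855 = 2.0921
β_Wren = 0.05879 / 0.03855 = 1.5250
β_Ingram = 0.01434 / 0.03855 = 0.3720
β_P = Σ w_i β_i = 0.17×0.4462 + 0.16×0.3476 + 0.21×2.0921 + 0.27×1.5250 + 0.19×0.3720 = 1.0532
MRP = 11.6% − 2.2% = 9.40%
E(R_P) = R_f + β_P × MRP = 2.2% + 1.0532 × 9.4% = 12.10%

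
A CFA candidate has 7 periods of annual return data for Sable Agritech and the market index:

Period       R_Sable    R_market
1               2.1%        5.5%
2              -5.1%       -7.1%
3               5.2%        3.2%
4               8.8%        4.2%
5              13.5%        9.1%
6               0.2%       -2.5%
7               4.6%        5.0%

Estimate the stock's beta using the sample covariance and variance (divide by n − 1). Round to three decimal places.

0.970

Mean R_i = (2.1 − 5.1 + 5.2 + 8.8 + 13.5 + 0.2 + 4.6) / 7 = 4.1857%
Mean R_m = (5.5 − 7.1 + 3.2 + 4.2 + 9.1 − 2.5 + 5.0) / 7 = 2.4857%
Σ(R_i − R̄_i)(R_m − R̄_m) = 173.8786  ⇒  Cov = 173.8786 / 6 = 28.9798
Σ(R_m − R̄_m)² = 179.3486  ⇒  Var(R_m) = 179.3486 / 6 = 29.8914
β = Cov / Var(R_m) = 28.9798 / 29.8914 = 0.9695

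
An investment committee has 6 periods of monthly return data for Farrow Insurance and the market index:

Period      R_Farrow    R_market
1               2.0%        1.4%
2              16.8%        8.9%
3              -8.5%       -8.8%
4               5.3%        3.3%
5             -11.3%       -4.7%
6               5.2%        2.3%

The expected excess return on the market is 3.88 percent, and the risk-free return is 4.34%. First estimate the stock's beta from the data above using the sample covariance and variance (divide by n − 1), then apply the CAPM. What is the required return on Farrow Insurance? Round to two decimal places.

10.40%

Mean R_i = (2.0 + 16.8 − 8.5 + 5.3 − 11.3 + 5.2) / 6 = 1.5833%
Mean R_m = (1.4 + 8.9 − 8.8 + 3.3 − 4.7 + 2.3) / 6 = 0.4000%
Σ(R_i − R̄_i)(R_m − R̄_m) = 305.8800  ⇒  Cov = 305.8800 / 5 = 61.1760
Σ(R_m − R̄_m)² = 195.9200  ⇒  Var(R_m) = 195.9200 / 5 = 39.1840
β = Cov / Var(R_m) = 61.1760 / 39.1840 = 1.5612
E(R) = R_f + β × MRP = 4.34% + 1.5612 × 3.88% = 10.40%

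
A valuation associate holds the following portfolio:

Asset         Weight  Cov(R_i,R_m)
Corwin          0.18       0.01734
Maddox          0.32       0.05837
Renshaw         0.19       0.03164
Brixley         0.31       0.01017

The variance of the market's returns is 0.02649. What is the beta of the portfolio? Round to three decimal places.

β_Corwin = 0.01734 / 0.02649 = 0.6546
β_Maddox = 0.05837 / 0.02649 = 2.2035
β_Renshaw = 0.03164 / 0.02649 = 1.1944
β_Brixley = 0.01017 / 0.02649 = 0.3839
β_P = Σ w_i β_i = 0.18×0.6546 + 0.32×2.2035 + 0.19×1.1944 + 0.31×0.3839 = 1.1689

1.169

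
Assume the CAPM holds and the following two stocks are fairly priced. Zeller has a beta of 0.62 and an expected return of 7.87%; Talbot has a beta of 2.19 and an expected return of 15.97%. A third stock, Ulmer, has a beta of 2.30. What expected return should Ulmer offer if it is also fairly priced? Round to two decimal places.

MRP (SML slope) = (15.97% − 7.87%) / (2.19 − 0.62) = 8.10% / 1.57 = 5.1592%
R_f (intercept) = 7.87% − 0.62 × 5.1592% = 4.6713%
E(R_Ulmer) = R_f + β × MRP = 4.6713% + 2.30 × 5.1592% = 16.54%

16.54%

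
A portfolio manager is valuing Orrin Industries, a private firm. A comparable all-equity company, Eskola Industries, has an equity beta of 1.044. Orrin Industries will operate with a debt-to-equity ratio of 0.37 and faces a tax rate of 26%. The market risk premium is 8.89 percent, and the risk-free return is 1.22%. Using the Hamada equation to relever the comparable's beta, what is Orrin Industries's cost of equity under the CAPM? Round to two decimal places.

β_L = β_U × [1 + (1 − t)(D/E)] = 1.044 × [1 + (1 − 0.26) × 0.37]
    = 1.044 × [1 + 0.74 × 0.37] = 1.044 × 1.2738 = 1.3298
E(R) = R_f + β_L × MRP = 1.22% + 1.3298 × 8.89% = 13.04%

13.04%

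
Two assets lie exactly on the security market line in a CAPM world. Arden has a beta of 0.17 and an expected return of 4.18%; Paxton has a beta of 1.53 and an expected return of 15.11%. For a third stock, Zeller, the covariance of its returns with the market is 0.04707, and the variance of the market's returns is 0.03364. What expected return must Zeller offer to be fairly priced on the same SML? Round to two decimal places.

MRP = (15.11% − 4.18%) / (1.53 − 0.17) = 8.0368%
R_f = 4.18% − 0.17 × 8.0368% = 2.8137%
β_Zeller = Cov / Var(R_m) = 0.04707 / 0.03364 = 1.3992
E(R_Zeller) = R_f + β × MRP = 2.8137% + 1.3992 × 8.0368% = 14.06%

14.06%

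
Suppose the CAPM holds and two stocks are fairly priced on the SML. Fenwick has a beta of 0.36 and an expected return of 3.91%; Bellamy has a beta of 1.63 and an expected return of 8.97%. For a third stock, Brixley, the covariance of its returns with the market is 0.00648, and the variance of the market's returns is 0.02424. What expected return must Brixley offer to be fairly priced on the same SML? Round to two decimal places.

3.54%

MRP = (8.97% − 3.91%) / (1.63 − 0.36) = 3.9843%
R_f = 3.91% − 0.36 × 3.9843% = 2.4757%
β_Brixley = Cov / Var(R_m) = 0.00648 / 0.02424 = 0.2673
E(R_Brixley) = R_f + β × MRP = 2.4757% + 0.2673 × 3.9843% = 3.54%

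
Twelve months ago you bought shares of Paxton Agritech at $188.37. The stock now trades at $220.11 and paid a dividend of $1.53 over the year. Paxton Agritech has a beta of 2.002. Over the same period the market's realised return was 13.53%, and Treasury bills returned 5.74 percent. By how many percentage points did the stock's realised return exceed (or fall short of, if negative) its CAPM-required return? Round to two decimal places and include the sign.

Realised HPR = (P1 + D1 − P0) / P0 = (220.11 + 1.53 − 188.37) / 188.37 = 33.27 / 188.37 = 17.6620%
MRP = 13.53% − 5.74% = 7.79%
CAPM required = R_f + β·MRP = 5.74% + 2.002 × 7.79% = 21.33558%
α = realised − required = 17.6620% − 21.33558% = -3.67%

-3.67%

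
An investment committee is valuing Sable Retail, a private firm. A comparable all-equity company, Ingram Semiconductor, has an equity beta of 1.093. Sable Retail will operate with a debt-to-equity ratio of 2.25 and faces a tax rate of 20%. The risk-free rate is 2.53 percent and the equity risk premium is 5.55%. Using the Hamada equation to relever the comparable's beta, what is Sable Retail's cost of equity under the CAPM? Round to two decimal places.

β_L = β_U × [1 + (1 − t)(D/E)] = 1.093 × [1 + (1 − 0.20) × 2.25]
    = 1.093 × [1 + 0.80 × 2.25] = 1.093 × 2.8000 = 3.0604
E(R) = R_f + β_L × MRP = 2.53% + 3.0604 × 5.55% = 19.52%

19.52%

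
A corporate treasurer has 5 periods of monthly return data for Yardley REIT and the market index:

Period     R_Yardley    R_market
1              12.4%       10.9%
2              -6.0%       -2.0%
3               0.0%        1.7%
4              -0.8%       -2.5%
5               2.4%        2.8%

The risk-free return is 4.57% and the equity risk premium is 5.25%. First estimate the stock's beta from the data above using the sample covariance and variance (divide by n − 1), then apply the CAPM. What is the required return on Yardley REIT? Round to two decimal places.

Mean R_i = (12.4 − 6.0 + 0.0 − 0.8 + 2.4) / 5 = 1.6000%
Mean R_m = (10.9 − 2.0 + 1.7 − 2.5 + 2.8) / 5 = 2.1800%
Σ(R_i − R̄_i)(R_m − R̄_m) = 138.4400  ⇒  Cov = 138.4400 / 4 = 34.6100
Σ(R_m − R̄_m)² = 116.0280  ⇒  Var(R_m) = 116.0280 / 4 = 29.0070
β = Cov / Var(R_m) = 34.6100 / 29.0070 = 1.1932
E(R) = R_f + β × MRP = 4.57% + 1.1932 × 5.25% = 10.83%

10.83%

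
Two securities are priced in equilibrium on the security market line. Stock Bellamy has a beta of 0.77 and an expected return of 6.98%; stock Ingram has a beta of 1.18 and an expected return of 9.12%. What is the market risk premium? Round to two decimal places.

Both satisfy E(R) = R_f + β·MRP, so the slope of the SML is
MRP = (9.12% − 6.98%) / (1.18 − 0.77) = 2.14% / 0.41 = 5.2195%

5.22%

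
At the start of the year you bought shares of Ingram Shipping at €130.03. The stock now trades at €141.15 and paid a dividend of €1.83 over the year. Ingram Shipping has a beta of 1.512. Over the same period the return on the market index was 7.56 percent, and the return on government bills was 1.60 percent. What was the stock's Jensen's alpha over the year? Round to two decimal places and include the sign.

Realised HPR = (P1 + D1 − P0) / P0 = (141.15 + 1.83 − 130.03) / 130.03 = 12.95 / 130.03 = 9.9592%
MRP = 7.56% − 1.60% = 5.96%
CAPM required = R_f + β·MRP = 1.60% + 1.512 × 5.96% = 10.61152%
α = realised − required = 9.9592% − 10.61152% = -0.65%

-0.65%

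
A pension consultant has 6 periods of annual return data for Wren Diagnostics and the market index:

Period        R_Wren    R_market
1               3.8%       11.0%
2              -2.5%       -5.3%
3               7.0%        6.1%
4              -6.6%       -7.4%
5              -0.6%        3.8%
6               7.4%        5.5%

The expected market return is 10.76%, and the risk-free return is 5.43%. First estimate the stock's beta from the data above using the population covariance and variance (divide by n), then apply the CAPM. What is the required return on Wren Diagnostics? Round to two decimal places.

Mean R_i = (3.8 − 2.5 + 7.0 − 6.6 − 0.6 + 7.4) / 6 = 1.4167%
Mean R_m = (11.0 − 5.3 + 6.1 − 7.4 + 3.8 + 5.5) / 6 = 2.2833%
Σ(R_i − R̄_i)(R_m − R̄_m) = 165.6017  ⇒  Cov = 165.6017 / 6 = 27.6003
Σ(R_m − R̄_m)² = 254.4683  ⇒  Var(R_m) = 254.4683 / 6 = 42.4114
β = Cov / Var(R_m) = 27.6003 / 42.4114 = 0.6508
MRP = 10.76% − 5.43% = 5.33%
E(R) = R_f + β × MRP = 5.43% + 0.6508 × 5.33% = 8.90%

8.90%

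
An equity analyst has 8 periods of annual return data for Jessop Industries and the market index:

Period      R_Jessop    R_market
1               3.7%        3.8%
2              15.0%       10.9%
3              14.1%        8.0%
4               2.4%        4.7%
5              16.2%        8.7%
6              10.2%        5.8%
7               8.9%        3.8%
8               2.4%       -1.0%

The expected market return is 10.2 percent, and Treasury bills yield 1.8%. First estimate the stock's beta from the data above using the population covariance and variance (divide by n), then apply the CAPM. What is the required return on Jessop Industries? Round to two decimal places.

13.00%

Mean R_i = (3.7 + 15.0 + 14.1 + 2.4 + 16.2 + 10.2 + 8.9 + 2.4) / 8 = 9.1125%
Mean R_m = (3.8 + 10.9 + 8.0 + 4.7 + 8.7 + 5.8 + 3.8 − 1.0) / 8 = 5.5875%
Σ(R_i − R̄_i)(R_m − R̄_m) = 125.8313  ⇒  Cov = 125.8313 / 8 = 15.7289
Σ(R_m − R̄_m)² = 94.3488  ⇒  Var(R_m) = 94.3488 / 8 = 11.7936
β = Cov / Var(R_m) = 15.7289 / 11.7936 = 1.3337
MRP = 10.2% − 1.8% = 8.40%
E(R) = R_f + β × MRP = 1.8% + 1.3337 × 8.4% = 13.00%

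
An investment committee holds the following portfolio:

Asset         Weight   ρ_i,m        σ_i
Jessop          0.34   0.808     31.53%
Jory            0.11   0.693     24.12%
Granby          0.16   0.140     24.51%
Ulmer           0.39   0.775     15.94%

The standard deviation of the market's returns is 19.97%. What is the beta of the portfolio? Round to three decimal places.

β_Jessop = 0.808 × 31.53% / 19.97% = 1.2757
β_Jory = 0.693 × 24.12% / 19.97% = 0.8370
β_Granby = 0.140 × 24.51% / 19.97% = 0.1718
β_Ulmer = 0.775 × 15.94% / 19.97% = 0.6186
β_P = Σ w_i β_i = 0.34×1.2757 + 0.11×0.8370 + 0.16×0.1718 + 0.39×0.6186 = 0.7946

0.795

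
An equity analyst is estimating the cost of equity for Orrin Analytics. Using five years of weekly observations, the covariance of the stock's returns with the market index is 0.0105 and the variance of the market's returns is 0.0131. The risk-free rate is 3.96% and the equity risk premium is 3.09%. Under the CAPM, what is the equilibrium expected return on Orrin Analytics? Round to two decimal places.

6.44%

β = Cov(R_i, R_m) / Var(R_m) = 0.0105 / 0.0131 = 0.8015
E(R) = R_f + β × MRP = 3.96% + 0.8015 × 3.09% = 6.44%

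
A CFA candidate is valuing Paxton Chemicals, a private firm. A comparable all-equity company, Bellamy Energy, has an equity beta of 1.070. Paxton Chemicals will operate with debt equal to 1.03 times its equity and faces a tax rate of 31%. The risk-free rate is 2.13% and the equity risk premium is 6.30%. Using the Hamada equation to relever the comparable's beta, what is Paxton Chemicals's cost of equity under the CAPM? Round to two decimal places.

β_L = β_U × [1 + (1 − t)(D/E)] = 1.070 × [1 + (1 − 0.31) × 1.03]
    = 1.070 × [1 + 0.69 × 1.03] = 1.070 × 1.7107 = 1.8304
E(R) = R_f + β_L × MRP = 2.13% + 1.8304 × 6.30% = 13.66%

13.66%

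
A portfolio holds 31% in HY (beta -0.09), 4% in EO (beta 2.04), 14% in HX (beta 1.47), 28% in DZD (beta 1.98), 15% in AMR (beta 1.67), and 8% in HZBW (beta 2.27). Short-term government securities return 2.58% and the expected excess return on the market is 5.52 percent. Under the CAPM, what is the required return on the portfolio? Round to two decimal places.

β_P = Σ w_i β_i = 0.31×-0.09 + 0.04×2.04 + 0.14×1.47 + 0.28×1.98 + 0.15×1.67 + 0.08×2.27 = 1.2460
E(R_P) = R_f + β_P × MRP = 2.58% + 1.2460 × 5.52% = 9.46%

9.46%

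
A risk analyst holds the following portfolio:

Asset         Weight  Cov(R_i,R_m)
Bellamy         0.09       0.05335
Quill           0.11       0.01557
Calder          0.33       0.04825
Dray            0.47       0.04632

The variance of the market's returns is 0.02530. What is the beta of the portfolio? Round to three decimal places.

β_Bellamy = 0.05335 / 0.02530 = 2.1087
β_Quill = 0.01557 / 0.02530 = 0.6154
β_Calder = 0.04825 / 0.02530 = 1.9071
β_Dray = 0.04632 / 0.02530 = 1.8308
β_P = Σ w_i β_i = 0.09×2.1087 + 0.11×0.6154 + 0.33×1.9071 + 0.47×1.8308 = 1.7473

1.747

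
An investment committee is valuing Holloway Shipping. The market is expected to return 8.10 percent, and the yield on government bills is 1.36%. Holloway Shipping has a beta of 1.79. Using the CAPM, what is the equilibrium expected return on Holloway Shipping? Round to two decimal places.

13.42%

Market risk premium = E(R_m) − R_f = 8.10% − 1.36% = 6.74%
E(R) = R_f + β × MRP = 1.36% + 1.79 × 6.74% = 13.42%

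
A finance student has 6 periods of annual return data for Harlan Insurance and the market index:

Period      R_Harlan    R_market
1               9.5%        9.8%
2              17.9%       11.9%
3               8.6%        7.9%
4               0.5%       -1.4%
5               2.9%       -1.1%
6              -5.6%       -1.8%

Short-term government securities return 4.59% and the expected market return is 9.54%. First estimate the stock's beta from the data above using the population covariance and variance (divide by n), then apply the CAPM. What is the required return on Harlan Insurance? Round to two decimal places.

10.48%

Mean R_i = (9.5 + 17.9 + 8.6 + 0.5 + 2.9 − 5.6) / 6 = 5.6333%
Mean R_m = (9.8 + 11.9 + 7.9 − 1.4 − 1.1 − 1.8) / 6 = 4.2167%
Σ(R_i − R̄_i)(R_m − R̄_m) = 237.7167  ⇒  Cov = 237.7167 / 6 = 39.6195
Σ(R_m − R̄_m)² = 199.7883  ⇒  Var(R_m) = 199.7883 / 6 = 33.2981
β = Cov / Var(R_m) = 39.6195 / 33.2981 = 1.1898
MRP = 9.54% − 4.59% = 4.95%
E(R) = R_f + β × MRP = 4.59% + 1.1898 × 4.95% = 10.48%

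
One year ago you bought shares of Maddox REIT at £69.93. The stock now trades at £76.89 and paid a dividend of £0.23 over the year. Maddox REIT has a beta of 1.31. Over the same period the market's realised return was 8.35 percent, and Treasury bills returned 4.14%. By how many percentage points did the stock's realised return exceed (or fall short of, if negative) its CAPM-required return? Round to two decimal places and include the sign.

Realised HPR = (P1 + D1 − P0) / P0 = (76.89 + 0.23 − 69.93) / 69.93 = 7.19 / 69.93 = 10.2817%
MRP = 8.35% − 4.14% = 4.21%
CAPM required = R_f + β·MRP = 4.14% + 1.31 × 4.21% = 9.6551%
α = realised − required = 10.2817% − 9.6551% = +0.63%

+0.63%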